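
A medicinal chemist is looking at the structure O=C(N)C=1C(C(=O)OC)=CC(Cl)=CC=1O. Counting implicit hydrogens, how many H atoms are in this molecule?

8

Walk through each heavy atom and fill implicit hydrogens from standard valence (C 4, N 3, O 2, S 2, halogen 1):
  atom 1: O, bond orders sum to 2 (valence 2) → 0 H
  atom 2: C, bond orders sum to 4 (valence 4) → 0 H
  atom 3: N, bond orders sum to 1 (valence 3) → 2 H
  atom 4: C, bond orders sum to 4 (valence 4) → 0 H
  atom 5: C, bond orders sum to 4 (valence 4) → 0 H
  atom 6: C, bond orders sum to 4 (valence 4) → 0 H
  atom 7: O, bond orders sum to 2 (valence 2) → 0 H
  atom 8: O, bond orders sum to 2 (valence 2) → 0 H
  atom 9: C, bond orders sum to 1 (valence 4) → 3 H
  atom 10: C, bond orders sum to 3 (valence 4) → 1 H
  atom 11: C, bond orders sum to 4 (valence 4) → 0 H
  atom 12: Cl (halogen, monovalent) → 0 H
  atom 13: C, bond orders sum to 3 (valence 4) → 1 H
  atom 14: C, bond orders sum to 4 (valence 4) → 0 H
  atom 15: O, bond orders sum to 1 (valence 2) → 1 H
Total hydrogens: 8.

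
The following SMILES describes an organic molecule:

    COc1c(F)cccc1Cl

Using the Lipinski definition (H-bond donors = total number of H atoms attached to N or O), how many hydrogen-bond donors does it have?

0

Donors: find every N or O and count the H atoms it carries.
  atom 2 (O): bond orders sum to 2 → 0 H
Lipinski HBD = 0.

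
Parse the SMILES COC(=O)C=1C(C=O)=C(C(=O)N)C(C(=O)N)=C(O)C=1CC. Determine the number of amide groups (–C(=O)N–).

The amide motif appears at heavy-atom positions 10, 14 in the SMILES.
Other groups present: 1 aldehyde, 1 ester, 1 hydroxyl.
Amide count: 2.

2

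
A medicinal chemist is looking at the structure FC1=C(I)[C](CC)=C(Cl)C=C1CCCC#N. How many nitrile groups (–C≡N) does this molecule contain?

1

The nitrile motif appears at heavy-atom position 15 in the SMILES.
Nitrile count: 1.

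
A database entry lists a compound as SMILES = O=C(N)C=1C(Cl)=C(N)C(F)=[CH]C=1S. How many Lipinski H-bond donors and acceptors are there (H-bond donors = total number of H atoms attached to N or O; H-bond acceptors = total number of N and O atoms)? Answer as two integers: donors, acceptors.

Donors: find every N or O and count the H atoms it carries.
  atom 1 (O): bond orders sum to 2 → 0 H
  atom 3 (N): bond orders sum to 1 → 2 H
  atom 8 (N): bond orders sum to 1 → 2 H
Lipinski HBD = 4.
Acceptors: N atoms = 2, O atoms = 1 → HBA = 3.

4, 3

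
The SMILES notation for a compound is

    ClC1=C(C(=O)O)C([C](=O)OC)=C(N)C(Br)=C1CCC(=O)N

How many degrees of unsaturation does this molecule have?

Molecular formula: C12H12BrClN2O5.
DoU = (2C + 2 + N − H − X) / 2, where X is the halogen count and O/S are ignored.
    = (2·12 + 2 + 2 − 12 − 2) / 2 = 14 / 2 = 7.

7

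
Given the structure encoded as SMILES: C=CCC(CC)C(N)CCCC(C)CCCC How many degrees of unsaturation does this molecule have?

Degree of unsaturation = (number of rings) + (number of π bonds).
Ring closures in the SMILES: 0.
π bonds: 1 double bond (each 1 DoU) → 1 DoU from unsaturation.
Total DoU = 0 + 1 = 1.

1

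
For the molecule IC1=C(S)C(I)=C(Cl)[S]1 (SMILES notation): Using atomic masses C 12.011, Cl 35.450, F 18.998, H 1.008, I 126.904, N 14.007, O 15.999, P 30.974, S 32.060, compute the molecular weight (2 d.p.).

402.43 g/mol

First, the molecular formula is C4HClI2S2 (counting implicit H from valence).
  C: 4 × 12.011 = 48.044
  Cl: 1 × 35.450 = 35.450
  H: 1 × 1.008 = 1.008
  I: 2 × 126.904 = 253.808
  S: 2 × 32.060 = 64.120
Sum: 4×12.011 + 1×35.450 + 1×1.008 + 2×126.904 + 2×32.060 = 402.430 → 402.43 g/mol.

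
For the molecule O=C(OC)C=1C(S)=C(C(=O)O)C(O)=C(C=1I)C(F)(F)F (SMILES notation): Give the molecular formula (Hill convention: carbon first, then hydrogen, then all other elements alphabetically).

C10H6F3IO5S

Walk through each heavy atom and fill implicit hydrogens from standard valence (C 4, N 3, O 2, S 2, halogen 1):
  atom 1: O, bond orders sum to 2 (valence 2) → 0 H
  atom 2: C, bond orders sum to 4 (valence 4) → 0 H
  atom 3: O, bond orders sum to 2 (valence 2) → 0 H
  atom 4: C, bond orders sum to 1 (valence 4) → 3 H
  atom 5: C, bond orders sum to 4 (valence 4) → 0 H
  atom 6: C, bond orders sum to 4 (valence 4) → 0 H
  atom 7: S, bond orders sum to 1 (valence 2) → 1 H
  atom 8: C, bond orders sum to 4 (valence 4) → 0 H
  atom 9: C, bond orders sum to 4 (valence 4) → 0 H
  atom 10: O, bond orders sum to 2 (valence 2) → 0 H
  atom 11: O, bond orders sum to 1 (valence 2) → 1 H
  atom 12: C, bond orders sum to 4 (valence 4) → 0 H
  atom 13: O, bond orders sum to 1 (valence 2) → 1 H
  atom 14: C, bond orders sum to 4 (valence 4) → 0 H
  atom 15: C, bond orders sum to 4 (valence 4) → 0 H
  atom 16: I (halogen, monovalent) → 0 H
  atom 17: C, bond orders sum to 4 (valence 4) → 0 H
  atom 18: F (halogen, monovalent) → 0 H
  atom 19: F (halogen, monovalent) → 0 H
  atom 20: F (halogen, monovalent) → 0 H
Totals → C:10, H:6, F:3, I:1, O:5, S:1.
In Hill order: C10H6F3IO5S.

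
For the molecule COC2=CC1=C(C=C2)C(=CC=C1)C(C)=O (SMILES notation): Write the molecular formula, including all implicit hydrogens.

C13H12O2

Walk through each heavy atom and fill implicit hydrogens from standard valence (C 4, N 3, O 2, S 2, halogen 1):
  atom 1: C, bond orders sum to 1 (valence 4) → 3 H
  atom 2: O, bond orders sum to 2 (valence 2) → 0 H
  atom 3: C, bond orders sum to 4 (valence 4) → 0 H
  atom 4: C, bond orders sum to 3 (valence 4) → 1 H
  atom 5: C, bond orders sum to 4 (valence 4) → 0 H
  atom 6: C, bond orders sum to 4 (valence 4) → 0 H
  atom 7: C, bond orders sum to 3 (valence 4) → 1 H
  atom 8: C, bond orders sum to 3 (valence 4) → 1 H
  atom 9: C, bond orders sum to 4 (valence 4) → 0 H
  atom 10: C, bond orders sum to 3 (valence 4) → 1 H
  atom 11: C, bond orders sum to 3 (valence 4) → 1 H
  atom 12: C, bond orders sum to 3 (valence 4) → 1 H
  atom 13: C, bond orders sum to 4 (valence 4) → 0 H
  atom 14: C, bond orders sum to 1 (valence 4) → 3 H
  atom 15: O, bond orders sum to 2 (valence 2) → 0 H
Totals → C:13, H:12, O:2.
In Hill order: C13H12O2.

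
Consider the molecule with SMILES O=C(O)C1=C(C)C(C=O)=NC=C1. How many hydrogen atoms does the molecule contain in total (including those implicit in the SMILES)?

Walk through each heavy atom and fill implicit hydrogens from standard valence (C 4, N 3, O 2, S 2, halogen 1):
  atom 1: O, bond orders sum to 2 (valence 2) → 0 H
  atom 2: C, bond orders sum to 4 (valence 4) → 0 H
  atom 3: O, bond orders sum to 1 (valence 2) → 1 H
  atom 4: C, bond orders sum to 4 (valence 4) → 0 H
  atom 5: C, bond orders sum to 4 (valence 4) → 0 H
  atom 6: C, bond orders sum to 1 (valence 4) → 3 H
  atom 7: C, bond orders sum to 4 (valence 4) → 0 H
  atom 8: C, bond orders sum to 3 (valence 4) → 1 H
  atom 9: O, bond orders sum to 2 (valence 2) → 0 H
  atom 10: N, bond orders sum to 3 (valence 3) → 0 H
  atom 11: C, bond orders sum to 3 (valence 4) → 1 H
  atom 12: C, bond orders sum to 3 (valence 4) → 1 H
Total hydrogens: 7.

7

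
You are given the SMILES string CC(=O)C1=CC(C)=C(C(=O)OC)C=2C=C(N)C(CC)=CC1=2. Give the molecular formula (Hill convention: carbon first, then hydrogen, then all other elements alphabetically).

C17H19NO3

Walk through each heavy atom and fill implicit hydrogens from standard valence (C 4, N 3, O 2, S 2, halogen 1):
  atom 1: C, bond orders sum to 1 (valence 4) → 3 H
  atom 2: C, bond orders sum to 4 (valence 4) → 0 H
  atom 3: O, bond orders sum to 2 (valence 2) → 0 H
  atom 4: C, bond orders sum to 4 (valence 4) → 0 H
  atom 5: C, bond orders sum to 3 (valence 4) → 1 H
  atom 6: C, bond orders sum to 4 (valence 4) → 0 H
  atom 7: C, bond orders sum to 1 (valence 4) → 3 H
  atom 8: C, bond orders sum to 4 (valence 4) → 0 H
  atom 9: C, bond orders sum to 4 (valence 4) → 0 H
  atom 10: O, bond orders sum to 2 (valence 2) → 0 H
  atom 11: O, bond orders sum to 2 (valence 2) → 0 H
  atom 12: C, bond orders sum to 1 (valence 4) → 3 H
  atom 13: C, bond orders sum to 4 (valence 4) → 0 H
  atom 14: C, bond orders sum to 3 (valence 4) → 1 H
  atom 15: C, bond orders sum to 4 (valence 4) → 0 H
  atom 16: N, bond orders sum to 1 (valence 3) → 2 H
  atom 17: C, bond orders sum to 4 (valence 4) → 0 H
  atom 18: C, bond orders sum to 2 (valence 4) → 2 H
  atom 19: C, bond orders sum to 1 (valence 4) → 3 H
  atom 20: C, bond orders sum to 3 (valence 4) → 1 H
  atom 21: C, bond orders sum to 4 (valence 4) → 0 H
Totals → C:17, H:19, N:1, O:3.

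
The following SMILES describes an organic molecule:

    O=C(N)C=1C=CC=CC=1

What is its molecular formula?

C7H7NO

Walk through each heavy atom and fill implicit hydrogens from standard valence (C 4, N 3, O 2, S 2, halogen 1):
  atom 1: O, bond orders sum to 2 (valence 2) → 0 H
  atom 2: C, bond orders sum to 4 (valence 4) → 0 H
  atom 3: N, bond orders sum to 1 (valence 3) → 2 H
  atom 4: C, bond orders sum to 4 (valence 4) → 0 H
  atom 5: C, bond orders sum to 3 (valence 4) → 1 H
  atom 6: C, bond orders sum to 3 (valence 4) → 1 H
  atom 7: C, bond orders sum to 3 (valence 4) → 1 H
  atom 8: C, bond orders sum to 3 (valence 4) → 1 H
  atom 9: C, bond orders sum to 3 (valence 4) → 1 H
Totals → C:7, H:7, N:1, O:1.
In Hill order: C7H7NO.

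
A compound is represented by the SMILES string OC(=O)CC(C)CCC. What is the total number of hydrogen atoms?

14

Walk through each heavy atom and fill implicit hydrogens from standard valence (C 4, N 3, O 2, S 2, halogen 1):
  atom 1: O, bond orders sum to 1 (valence 2) → 1 H
  atom 2: C, bond orders sum to 4 (valence 4) → 0 H
  atom 3: O, bond orders sum to 2 (valence 2) → 0 H
  atom 4: C, bond orders sum to 2 (valence 4) → 2 H
  atom 5: C, bond orders sum to 3 (valence 4) → 1 H
  atom 6: C, bond orders sum to 1 (valence 4) → 3 H
  atom 7: C, bond orders sum to 2 (valence 4) → 2 H
  atom 8: C, bond orders sum to 2 (valence 4) → 2 H
  atom 9: C, bond orders sum to 1 (valence 4) → 3 H
Total hydrogens: 14.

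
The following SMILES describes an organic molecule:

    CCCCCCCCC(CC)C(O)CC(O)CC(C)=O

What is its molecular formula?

Walk through each heavy atom and fill implicit hydrogens from standard valence (C 4, N 3, O 2, S 2, halogen 1):
  atom 1: C, bond orders sum to 1 (valence 4) → 3 H
  atom 2: C, bond orders sum to 2 (valence 4) → 2 H
  atom 3: C, bond orders sum to 2 (valence 4) → 2 H
  atom 4: C, bond orders sum to 2 (valence 4) → 2 H
  atom 5: C, bond orders sum to 2 (valence 4) → 2 H
  atom 6: C, bond orders sum to 2 (valence 4) → 2 H
  atom 7: C, bond orders sum to 2 (valence 4) → 2 H
  atom 8: C, bond orders sum to 2 (valence 4) → 2 H
  atom 9: C, bond orders sum to 3 (valence 4) → 1 H
  atom 10: C, bond orders sum to 2 (valence 4) → 2 H
  atom 11: C, bond orders sum to 1 (valence 4) → 3 H
  atom 12: C, bond orders sum to 3 (valence 4) → 1 H
  atom 13: O, bond orders sum to 1 (valence 2) → 1 H
  atom 14: C, bond orders sum to 2 (valence 4) → 2 H
  atom 15: C, bond orders sum to 3 (valence 4) → 1 H
  atom 16: O, bond orders sum to 1 (valence 2) → 1 H
  atom 17: C, bond orders sum to 2 (valence 4) → 2 H
  atom 18: C, bond orders sum to 4 (valence 4) → 0 H
  atom 19: C, bond orders sum to 1 (valence 4) → 3 H
  atom 20: O, bond orders sum to 2 (valence 2) → 0 H
Totals → C:17, H:34, O:3.
In Hill order: C17H34O3.

C17H34O3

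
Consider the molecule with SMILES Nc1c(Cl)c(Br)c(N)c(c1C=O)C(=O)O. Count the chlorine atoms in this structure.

Scan the SMILES for Cl atoms (remember two-letter symbols like Cl and Br are single atoms).
Chlorine count: 1.

1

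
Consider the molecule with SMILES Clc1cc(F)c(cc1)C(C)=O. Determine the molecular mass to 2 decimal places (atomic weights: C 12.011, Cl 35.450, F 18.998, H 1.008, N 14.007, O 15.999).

First, the molecular formula is C8H6ClFO (counting implicit H from valence).
  C: 8 × 12.011 = 96.088
  Cl: 1 × 35.450 = 35.450
  F: 1 × 18.998 = 18.998
  H: 6 × 1.008 = 6.048
  O: 1 × 15.999 = 15.999
Sum: 8×12.011 + 1×35.450 + 1×18.998 + 6×1.008 + 1×15.999 = 172.583 → 172.58 g/mol.

172.58 g/mol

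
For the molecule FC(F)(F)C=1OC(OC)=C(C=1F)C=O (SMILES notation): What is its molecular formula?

C7H4F4O3

Walk through each heavy atom and fill implicit hydrogens from standard valence (C 4, N 3, O 2, S 2, halogen 1):
  atom 1: F (halogen, monovalent) → 0 H
  atom 2: C, bond orders sum to 4 (valence 4) → 0 H
  atom 3: F (halogen, monovalent) → 0 H
  atom 4: F (halogen, monovalent) → 0 H
  atom 5: C, bond orders sum to 4 (valence 4) → 0 H
  atom 6: O, bond orders sum to 2 (valence 2) → 0 H
  atom 7: C, bond orders sum to 4 (valence 4) → 0 H
  atom 8: O, bond orders sum to 2 (valence 2) → 0 H
  atom 9: C, bond orders sum to 1 (valence 4) → 3 H
  atom 10: C, bond orders sum to 4 (valence 4) → 0 H
  atom 11: C, bond orders sum to 4 (valence 4) → 0 H
  atom 12: F (halogen, monovalent) → 0 H
  atom 13: C, bond orders sum to 3 (valence 4) → 1 H
  atom 14: O, bond orders sum to 2 (valence 2) → 0 H
Totals → C:7, H:4, F:4, O:3.
In Hill order: C7H4F4O3.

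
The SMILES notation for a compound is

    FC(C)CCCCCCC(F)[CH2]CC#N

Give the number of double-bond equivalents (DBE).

2

Degree of unsaturation = (number of rings) + (number of π bonds).
Ring closures in the SMILES: 0.
π bonds: 1 triple bond (each 2 DoU) → 2 DoU from unsaturation.
Total DoU = 0 + 2 = 2.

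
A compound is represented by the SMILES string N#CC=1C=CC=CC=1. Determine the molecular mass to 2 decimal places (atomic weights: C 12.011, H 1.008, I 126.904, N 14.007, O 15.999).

103.12 g/mol

First, the molecular formula is C7H5N (counting implicit H from valence).
  C: 7 × 12.011 = 84.077
  H: 5 × 1.008 = 5.040
  N: 1 × 14.007 = 14.007
Sum: 7×12.011 + 5×1.008 + 1×14.007 = 103.124 → 103.12 g/mol.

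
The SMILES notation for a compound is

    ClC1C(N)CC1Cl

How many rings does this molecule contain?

In SMILES, each pair of matching ring-closure digits denotes one ring-closing bond; the number of such bonds equals the number of independent rings.
Ring-closure bonds here: 1.

1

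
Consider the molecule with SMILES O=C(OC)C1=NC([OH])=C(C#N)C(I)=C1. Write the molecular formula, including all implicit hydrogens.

Walk through each heavy atom and fill implicit hydrogens from standard valence (C 4, N 3, O 2, S 2, halogen 1):
  atom 1: O, bond orders sum to 2 (valence 2) → 0 H
  atom 2: C, bond orders sum to 4 (valence 4) → 0 H
  atom 3: O, bond orders sum to 2 (valence 2) → 0 H
  atom 4: C, bond orders sum to 1 (valence 4) → 3 H
  atom 5: C, bond orders sum to 4 (valence 4) → 0 H
  atom 6: N, bond orders sum to 3 (valence 3) → 0 H
  atom 7: C, bond orders sum to 4 (valence 4) → 0 H
  atom 8: O with explicit H count 1
  atom 9: C, bond orders sum to 4 (valence 4) → 0 H
  atom 10: C, bond orders sum to 4 (valence 4) → 0 H
  atom 11: N, bond orders sum to 3 (valence 3) → 0 H
  atom 12: C, bond orders sum to 4 (valence 4) → 0 H
  atom 13: I (halogen, monovalent) → 0 H
  atom 14: C, bond orders sum to 3 (valence 4) → 1 H
Totals → C:8, H:5, I:1, N:2, O:3.
In Hill order: C8H5IN2O3.

C8H5IN2O3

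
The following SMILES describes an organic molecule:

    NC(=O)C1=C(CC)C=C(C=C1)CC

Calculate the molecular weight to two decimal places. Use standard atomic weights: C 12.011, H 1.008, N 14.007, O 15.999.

First, the molecular formula is C11H15NO (counting implicit H from valence).
  C: 11 × 12.011 = 132.121
  H: 15 × 1.008 = 15.120
  N: 1 × 14.007 = 14.007
  O: 1 × 15.999 = 15.999
Sum: 11×12.011 + 15×1.008 + 1×14.007 + 1×15.999 = 177.247 → 177.25 g/mol.

177.25 g/mol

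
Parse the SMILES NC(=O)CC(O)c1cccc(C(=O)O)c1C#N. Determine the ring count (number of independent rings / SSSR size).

1

In SMILES, each pair of matching ring-closure digits denotes one ring-closing bond; the number of such bonds equals the number of independent rings.
Ring-closure bonds here: 1.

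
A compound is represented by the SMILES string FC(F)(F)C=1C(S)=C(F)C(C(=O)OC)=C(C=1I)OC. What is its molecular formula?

Walk through each heavy atom and fill implicit hydrogens from standard valence (C 4, N 3, O 2, S 2, halogen 1):
  atom 1: F (halogen, monovalent) → 0 H
  atom 2: C, bond orders sum to 4 (valence 4) → 0 H
  atom 3: F (halogen, monovalent) → 0 H
  atom 4: F (halogen, monovalent) → 0 H
  atom 5: C, bond orders sum to 4 (valence 4) → 0 H
  atom 6: C, bond orders sum to 4 (valence 4) → 0 H
  atom 7: S, bond orders sum to 1 (valence 2) → 1 H
  atom 8: C, bond orders sum to 4 (valence 4) → 0 H
  atom 9: F (halogen, monovalent) → 0 H
  atom 10: C, bond orders sum to 4 (valence 4) → 0 H
  atom 11: C, bond orders sum to 4 (valence 4) → 0 H
  atom 12: O, bond orders sum to 2 (valence 2) → 0 H
  atom 13: O, bond orders sum to 2 (valence 2) → 0 H
  atom 14: C, bond orders sum to 1 (valence 4) → 3 H
  atom 15: C, bond orders sum to 4 (valence 4) → 0 H
  atom 16: C, bond orders sum to 4 (valence 4) → 0 H
  atom 17: I (halogen, monovalent) → 0 H
  atom 18: O, bond orders sum to 2 (valence 2) → 0 H
  atom 19: C, bond orders sum to 1 (valence 4) → 3 H
Totals → C:10, H:7, F:4, I:1, O:3, S:1.

C10H7F4IO3S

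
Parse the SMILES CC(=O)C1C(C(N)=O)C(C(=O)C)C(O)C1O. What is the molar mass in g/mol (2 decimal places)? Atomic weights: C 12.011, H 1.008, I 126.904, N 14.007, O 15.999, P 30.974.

First, the molecular formula is C10H15NO5 (counting implicit H from valence).
  C: 10 × 12.011 = 120.110
  H: 15 × 1.008 = 15.120
  N: 1 × 14.007 = 14.007
  O: 5 × 15.999 = 79.995
Sum: 10×12.011 + 15×1.008 + 1×14.007 + 5×15.999 = 229.232 → 229.23 g/mol.

229.23 g/mol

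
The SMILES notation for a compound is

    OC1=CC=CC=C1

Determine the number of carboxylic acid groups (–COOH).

Scan the SMILES for the carboxylic acid motif — none present.
Groups that are present: 1 hydroxyl.

0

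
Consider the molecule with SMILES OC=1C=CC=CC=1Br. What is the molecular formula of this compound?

Walk through each heavy atom and fill implicit hydrogens from standard valence (C 4, N 3, O 2, S 2, halogen 1):
  atom 1: O, bond orders sum to 1 (valence 2) → 1 H
  atom 2: C, bond orders sum to 4 (valence 4) → 0 H
  atom 3: C, bond orders sum to 3 (valence 4) → 1 H
  atom 4: C, bond orders sum to 3 (valence 4) → 1 H
  atom 5: C, bond orders sum to 3 (valence 4) → 1 H
  atom 6: C, bond orders sum to 3 (valence 4) → 1 H
  atom 7: C, bond orders sum to 4 (valence 4) → 0 H
  atom 8: Br (halogen, monovalent) → 0 H
Totals → C:6, H:5, Br:1, O:1.
In Hill order: C6H5BrO.

C6H5BrO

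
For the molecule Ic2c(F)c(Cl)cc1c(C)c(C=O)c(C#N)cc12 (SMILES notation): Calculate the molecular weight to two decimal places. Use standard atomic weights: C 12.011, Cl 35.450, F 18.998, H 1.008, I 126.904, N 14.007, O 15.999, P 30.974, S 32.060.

373.55 g/mol

First, the molecular formula is C13H6ClFINO (counting implicit H from valence).
  C: 13 × 12.011 = 156.143
  Cl: 1 × 35.450 = 35.450
  F: 1 × 18.998 = 18.998
  H: 6 × 1.008 = 6.048
  I: 1 × 126.904 = 126.904
  N: 1 × 14.007 = 14.007
  O: 1 × 15.999 = 15.999
Sum: 13×12.011 + 1×35.450 + 1×18.998 + 6×1.008 + 1×126.904 + 1×14.007 + 1×15.999 = 373.549 → 373.55 g/mol.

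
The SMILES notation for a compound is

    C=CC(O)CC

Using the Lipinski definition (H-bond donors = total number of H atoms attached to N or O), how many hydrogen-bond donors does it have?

1

Donors: find every N or O and count the H atoms it carries.
  atom 4 (O): bond orders sum to 1 → 1 H
Lipinski HBD = 1.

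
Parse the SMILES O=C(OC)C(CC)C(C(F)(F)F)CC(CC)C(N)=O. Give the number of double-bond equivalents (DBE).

2

Degree of unsaturation = (number of rings) + (number of π bonds).
Ring closures in the SMILES: 0.
π bonds: 2 double bonds (each 1 DoU) → 2 DoU from unsaturation.
Total DoU = 0 + 2 = 2.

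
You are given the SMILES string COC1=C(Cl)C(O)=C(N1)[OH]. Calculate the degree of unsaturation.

Degree of unsaturation = (number of rings) + (number of π bonds).
Ring closures in the SMILES: 1.
π bonds: 2 double bonds (each 1 DoU) → 2 DoU from unsaturation.
Total DoU = 1 + 2 = 3.

3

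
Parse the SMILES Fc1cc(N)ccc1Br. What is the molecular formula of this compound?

C6H5BrFN

Walk through each heavy atom and fill implicit hydrogens from standard valence (C 4, N 3, O 2, S 2, halogen 1); for lowercase aromatic atoms, an aromatic c carries 1 H when it has two neighbours and 0 H with three, and aromatic n carries 0 H:
  atom 1: F (halogen, monovalent) → 0 H
  atom 2: aromatic c, 3 neighbours → 0 H
  atom 3: aromatic c, 2 neighbours → 1 H
  atom 4: aromatic c, 3 neighbours → 0 H
  atom 5: N, bond orders sum to 1 (valence 3) → 2 H
  atom 6: aromatic c, 2 neighbours → 1 H
  atom 7: aromatic c, 2 neighbours → 1 H
  atom 8: aromatic c, 3 neighbours → 0 H
  atom 9: Br (halogen, monovalent) → 0 H
Totals → C:6, H:5, Br:1, F:1, N:1.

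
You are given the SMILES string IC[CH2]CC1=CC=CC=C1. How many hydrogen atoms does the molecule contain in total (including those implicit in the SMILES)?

Walk through each heavy atom and fill implicit hydrogens from standard valence (C 4, N 3, O 2, S 2, halogen 1):
  atom 1: I (halogen, monovalent) → 0 H
  atom 2: C, bond orders sum to 2 (valence 4) → 2 H
  atom 3: C with explicit H count 2
  atom 4: C, bond orders sum to 2 (valence 4) → 2 H
  atom 5: C, bond orders sum to 4 (valence 4) → 0 H
  atom 6: C, bond orders sum to 3 (valence 4) → 1 H
  atom 7: C, bond orders sum to 3 (valence 4) → 1 H
  atom 8: C, bond orders sum to 3 (valence 4) → 1 H
  atom 9: C, bond orders sum to 3 (valence 4) → 1 H
  atom 10: C, bond orders sum to 3 (valence 4) → 1 H
Total hydrogens: 11.

11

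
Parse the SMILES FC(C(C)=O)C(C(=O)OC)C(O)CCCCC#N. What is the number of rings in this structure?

In SMILES, each pair of matching ring-closure digits denotes one ring-closing bond; the number of such bonds equals the number of independent rings.
Ring-closure bonds here: 0.

0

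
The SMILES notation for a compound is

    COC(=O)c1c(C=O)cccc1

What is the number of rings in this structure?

1

In SMILES, each pair of matching ring-closure digits denotes one ring-closing bond; the number of such bonds equals the number of independent rings.
Ring-closure bonds here: 1.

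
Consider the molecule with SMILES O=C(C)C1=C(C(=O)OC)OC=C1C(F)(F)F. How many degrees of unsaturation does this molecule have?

Degree of unsaturation = (number of rings) + (number of π bonds).
Ring closures in the SMILES: 1.
π bonds: 4 double bonds (each 1 DoU) → 4 DoU from unsaturation.
Total DoU = 1 + 4 = 5.

5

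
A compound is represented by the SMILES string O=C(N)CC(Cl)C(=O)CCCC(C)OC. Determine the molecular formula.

C10H18ClNO3

Walk through each heavy atom and fill implicit hydrogens from standard valence (C 4, N 3, O 2, S 2, halogen 1):
  atom 1: O, bond orders sum to 2 (valence 2) → 0 H
  atom 2: C, bond orders sum to 4 (valence 4) → 0 H
  atom 3: N, bond orders sum to 1 (valence 3) → 2 H
  atom 4: C, bond orders sum to 2 (valence 4) → 2 H
  atom 5: C, bond orders sum to 3 (valence 4) → 1 H
  atom 6: Cl (halogen, monovalent) → 0 H
  atom 7: C, bond orders sum to 4 (valence 4) → 0 H
  atom 8: O, bond orders sum to 2 (valence 2) → 0 H
  atom 9: C, bond orders sum to 2 (valence 4) → 2 H
  atom 10: C, bond orders sum to 2 (valence 4) → 2 H
  atom 11: C, bond orders sum to 2 (valence 4) → 2 H
  atom 12: C, bond orders sum to 3 (valence 4) → 1 H
  atom 13: C, bond orders sum to 1 (valence 4) → 3 H
  atom 14: O, bond orders sum to 2 (valence 2) → 0 H
  atom 15: C, bond orders sum to 1 (valence 4) → 3 H
Totals → C:10, H:18, Cl:1, N:1, O:3.
In Hill order: C10H18ClNO3.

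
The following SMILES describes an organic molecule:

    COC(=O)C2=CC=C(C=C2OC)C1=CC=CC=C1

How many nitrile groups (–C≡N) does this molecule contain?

0

Scan the SMILES for the nitrile motif — none present.
Groups that are present: 1 ester, 1 ether.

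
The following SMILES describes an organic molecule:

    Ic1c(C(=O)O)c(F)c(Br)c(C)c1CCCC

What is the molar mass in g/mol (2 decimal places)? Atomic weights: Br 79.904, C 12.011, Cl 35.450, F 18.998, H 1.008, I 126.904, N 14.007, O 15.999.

First, the molecular formula is C12H13BrFIO2 (counting implicit H from valence).
  Br: 1 × 79.904 = 79.904
  C: 12 × 12.011 = 144.132
  F: 1 × 18.998 = 18.998
  H: 13 × 1.008 = 13.104
  I: 1 × 126.904 = 126.904
  O: 2 × 15.999 = 31.998
Sum: 1×79.904 + 12×12.011 + 1×18.998 + 13×1.008 + 1×126.904 + 2×15.999 = 415.040 → 415.04 g/mol.

415.04 g/mol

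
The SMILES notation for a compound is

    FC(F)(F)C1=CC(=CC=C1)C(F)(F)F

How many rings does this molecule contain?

1

In SMILES, each pair of matching ring-closure digits denotes one ring-closing bond; the number of such bonds equals the number of independent rings.
Ring-closure bonds here: 1.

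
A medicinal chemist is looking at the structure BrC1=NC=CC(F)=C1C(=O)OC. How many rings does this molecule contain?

1

In SMILES, each pair of matching ring-closure digits denotes one ring-closing bond; the number of such bonds equals the number of independent rings.
Ring-closure bonds here: 1.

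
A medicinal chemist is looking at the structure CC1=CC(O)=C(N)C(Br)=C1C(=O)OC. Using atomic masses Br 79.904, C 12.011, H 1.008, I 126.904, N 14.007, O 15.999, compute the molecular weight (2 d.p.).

First, the molecular formula is C9H10BrNO3 (counting implicit H from valence).
  Br: 1 × 79.904 = 79.904
  C: 9 × 12.011 = 108.099
  H: 10 × 1.008 = 10.080
  N: 1 × 14.007 = 14.007
  O: 3 × 15.999 = 47.997
Sum: 1×79.904 + 9×12.011 + 10×1.008 + 1×14.007 + 3×15.999 = 260.087 → 260.09 g/mol.

260.09 g/mol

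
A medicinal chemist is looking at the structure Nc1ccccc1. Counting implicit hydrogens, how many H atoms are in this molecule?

Walk through each heavy atom and fill implicit hydrogens from standard valence (C 4, N 3, O 2, S 2, halogen 1); for lowercase aromatic atoms, an aromatic c carries 1 H when it has two neighbours and 0 H with three, and aromatic n carries 0 H:
  atom 1: N, bond orders sum to 1 (valence 3) → 2 H
  atom 2: aromatic c, 3 neighbours → 0 H
  atom 3: aromatic c, 2 neighbours → 1 H
  atom 4: aromatic c, 2 neighbours → 1 H
  atom 5: aromatic c, 2 neighbours → 1 H
  atom 6: aromatic c, 2 neighbours → 1 H
  atom 7: aromatic c, 2 neighbours → 1 H
Total hydrogens: 7.

7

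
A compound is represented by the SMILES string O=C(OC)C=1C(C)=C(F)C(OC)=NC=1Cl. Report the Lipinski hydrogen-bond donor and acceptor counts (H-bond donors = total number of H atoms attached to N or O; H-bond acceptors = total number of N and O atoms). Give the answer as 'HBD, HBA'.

Donors: find every N or O and count the H atoms it carries.
  atom 1 (O): bond orders sum to 2 → 0 H
  atom 3 (O): bond orders sum to 2 → 0 H
  atom 11 (O): bond orders sum to 2 → 0 H
  atom 13 (N): bond orders sum to 3 → 0 H
Lipinski HBD = 0.
Acceptors: N atoms = 1, O atoms = 3 → HBA = 4.

0, 4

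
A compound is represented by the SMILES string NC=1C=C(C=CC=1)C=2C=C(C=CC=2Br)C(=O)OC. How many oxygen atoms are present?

Scan the SMILES for O atoms (remember two-letter symbols like Cl and Br are single atoms).
Oxygen count: 2.

2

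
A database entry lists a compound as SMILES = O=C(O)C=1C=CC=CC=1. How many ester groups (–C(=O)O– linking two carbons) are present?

Scan the SMILES for the ester motif — none present.
Groups that are present: 1 carboxylic acid.

0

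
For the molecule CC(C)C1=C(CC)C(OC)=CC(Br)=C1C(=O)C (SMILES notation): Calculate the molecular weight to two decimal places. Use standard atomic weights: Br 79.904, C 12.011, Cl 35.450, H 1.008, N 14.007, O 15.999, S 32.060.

First, the molecular formula is C14H19BrO2 (counting implicit H from valence).
  Br: 1 × 79.904 = 79.904
  C: 14 × 12.011 = 168.154
  H: 19 × 1.008 = 19.152
  O: 2 × 15.999 = 31.998
Sum: 1×79.904 + 14×12.011 + 19×1.008 + 2×15.999 = 299.208 → 299.21 g/mol.

299.21 g/mol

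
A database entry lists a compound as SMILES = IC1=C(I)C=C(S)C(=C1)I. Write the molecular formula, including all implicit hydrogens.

Walk through each heavy atom and fill implicit hydrogens from standard valence (C 4, N 3, O 2, S 2, halogen 1):
  atom 1: I (halogen, monovalent) → 0 H
  atom 2: C, bond orders sum to 4 (valence 4) → 0 H
  atom 3: C, bond orders sum to 4 (valence 4) → 0 H
  atom 4: I (halogen, monovalent) → 0 H
  atom 5: C, bond orders sum to 3 (valence 4) → 1 H
  atom 6: C, bond orders sum to 4 (valence 4) → 0 H
  atom 7: S, bond orders sum to 1 (valence 2) → 1 H
  atom 8: C, bond orders sum to 4 (valence 4) → 0 H
  atom 9: C, bond orders sum to 3 (valence 4) → 1 H
  atom 10: I (halogen, monovalent) → 0 H
Totals → C:6, H:3, I:3, S:1.
In Hill order: C6H3I3S.

C6H3I3S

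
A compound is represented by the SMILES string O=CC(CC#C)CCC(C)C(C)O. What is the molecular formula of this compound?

C11H18O2

Walk through each heavy atom and fill implicit hydrogens from standard valence (C 4, N 3, O 2, S 2, halogen 1):
  atom 1: O, bond orders sum to 2 (valence 2) → 0 H
  atom 2: C, bond orders sum to 3 (valence 4) → 1 H
  atom 3: C, bond orders sum to 3 (valence 4) → 1 H
  atom 4: C, bond orders sum to 2 (valence 4) → 2 H
  atom 5: C, bond orders sum to 4 (valence 4) → 0 H
  atom 6: C, bond orders sum to 3 (valence 4) → 1 H
  atom 7: C, bond orders sum to 2 (valence 4) → 2 H
  atom 8: C, bond orders sum to 2 (valence 4) → 2 H
  atom 9: C, bond orders sum to 3 (valence 4) → 1 H
  atom 10: C, bond orders sum to 1 (valence 4) → 3 H
  atom 11: C, bond orders sum to 3 (valence 4) → 1 H
  atom 12: C, bond orders sum to 1 (valence 4) → 3 H
  atom 13: O, bond orders sum to 1 (valence 2) → 1 H
Totals → C:11, H:18, O:2.
In Hill order: C11H18O2.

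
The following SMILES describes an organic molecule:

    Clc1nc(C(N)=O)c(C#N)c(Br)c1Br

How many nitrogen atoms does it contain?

Scan the SMILES for N atoms (remember two-letter symbols like Cl and Br are single atoms).
Nitrogen count: 3.

3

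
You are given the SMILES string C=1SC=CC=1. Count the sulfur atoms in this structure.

1

Scan the SMILES for S atoms (remember two-letter symbols like Cl and Br are single atoms).
Sulfur count: 1.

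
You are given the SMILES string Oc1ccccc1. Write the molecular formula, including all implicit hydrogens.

Walk through each heavy atom and fill implicit hydrogens from standard valence (C 4, N 3, O 2, S 2, halogen 1); for lowercase aromatic atoms, an aromatic c carries 1 H when it has two neighbours and 0 H with three, and aromatic n carries 0 H:
  atom 1: O, bond orders sum to 1 (valence 2) → 1 H
  atom 2: aromatic c, 3 neighbours → 0 H
  atom 3: aromatic c, 2 neighbours → 1 H
  atom 4: aromatic c, 2 neighbours → 1 H
  atom 5: aromatic c, 2 neighbours → 1 H
  atom 6: aromatic c, 2 neighbours → 1 H
  atom 7: aromatic c, 2 neighbours → 1 H
Totals → C:6, H:6, O:1.
In Hill order: C6H6O.

C6H6O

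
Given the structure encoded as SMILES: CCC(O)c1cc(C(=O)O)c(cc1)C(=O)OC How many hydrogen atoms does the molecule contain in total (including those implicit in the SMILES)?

14

Walk through each heavy atom and fill implicit hydrogens from standard valence (C 4, N 3, O 2, S 2, halogen 1); for lowercase aromatic atoms, an aromatic c carries 1 H when it has two neighbours and 0 H with three, and aromatic n carries 0 H:
  atom 1: C, bond orders sum to 1 (valence 4) → 3 H
  atom 2: C, bond orders sum to 2 (valence 4) → 2 H
  atom 3: C, bond orders sum to 3 (valence 4) → 1 H
  atom 4: O, bond orders sum to 1 (valence 2) → 1 H
  atom 5: aromatic c, 3 neighbours → 0 H
  atom 6: aromatic c, 2 neighbours → 1 H
  atom 7: aromatic c, 3 neighbours → 0 H
  atom 8: C, bond orders sum to 4 (valence 4) → 0 H
  atom 9: O, bond orders sum to 2 (valence 2) → 0 H
  atom 10: O, bond orders sum to 1 (valence 2) → 1 H
  atom 11: aromatic c, 3 neighbours → 0 H
  atom 12: aromatic c, 2 neighbours → 1 H
  atom 13: aromatic c, 2 neighbours → 1 H
  atom 14: C, bond orders sum to 4 (valence 4) → 0 H
  atom 15: O, bond orders sum to 2 (valence 2) → 0 H
  atom 16: O, bond orders sum to 2 (valence 2) → 0 H
  atom 17: C, bond orders sum to 1 (valence 4) → 3 H
Total hydrogens: 14.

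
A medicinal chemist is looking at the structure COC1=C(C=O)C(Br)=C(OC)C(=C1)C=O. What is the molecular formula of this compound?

Walk through each heavy atom and fill implicit hydrogens from standard valence (C 4, N 3, O 2, S 2, halogen 1):
  atom 1: C, bond orders sum to 1 (valence 4) → 3 H
  atom 2: O, bond orders sum to 2 (valence 2) → 0 H
  atom 3: C, bond orders sum to 4 (valence 4) → 0 H
  atom 4: C, bond orders sum to 4 (valence 4) → 0 H
  atom 5: C, bond orders sum to 3 (valence 4) → 1 H
  atom 6: O, bond orders sum to 2 (valence 2) → 0 H
  atom 7: C, bond orders sum to 4 (valence 4) → 0 H
  atom 8: Br (halogen, monovalent) → 0 H
  atom 9: C, bond orders sum to 4 (valence 4) → 0 H
  atom 10: O, bond orders sum to 2 (valence 2) → 0 H
  atom 11: C, bond orders sum to 1 (valence 4) → 3 H
  atom 12: C, bond orders sum to 4 (valence 4) → 0 H
  atom 13: C, bond orders sum to 3 (valence 4) → 1 H
  atom 14: C, bond orders sum to 3 (valence 4) → 1 H
  atom 15: O, bond orders sum to 2 (valence 2) → 0 H
Totals → C:10, H:9, Br:1, O:4.

C10H9BrO4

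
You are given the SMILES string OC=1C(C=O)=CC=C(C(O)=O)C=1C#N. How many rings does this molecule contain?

1

In SMILES, each pair of matching ring-closure digits denotes one ring-closing bond; the number of such bonds equals the number of independent rings.
Ring-closure bonds here: 1.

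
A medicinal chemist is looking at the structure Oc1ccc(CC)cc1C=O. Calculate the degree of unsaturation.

5

Molecular formula: C9H10O2.
DoU = (2C + 2 + N − H − X) / 2, where X is the halogen count and O/S are ignored.
    = (2·9 + 2 + 0 − 10 − 0) / 2 = 10 / 2 = 5.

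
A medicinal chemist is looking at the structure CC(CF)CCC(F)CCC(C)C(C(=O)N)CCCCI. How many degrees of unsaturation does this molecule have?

Molecular formula: C16H30F2INO.
DoU = (2C + 2 + N − H − X) / 2, where X is the halogen count and O/S are ignored.
    = (2·16 + 2 + 1 − 30 − 3) / 2 = 2 / 2 = 1.

1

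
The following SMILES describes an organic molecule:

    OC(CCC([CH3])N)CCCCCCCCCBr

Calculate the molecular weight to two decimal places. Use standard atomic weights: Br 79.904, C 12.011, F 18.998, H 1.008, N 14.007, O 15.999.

308.30 g/mol

First, the molecular formula is C14H30BrNO (counting implicit H from valence).
  Br: 1 × 79.904 = 79.904
  C: 14 × 12.011 = 168.154
  H: 30 × 1.008 = 30.240
  N: 1 × 14.007 = 14.007
  O: 1 × 15.999 = 15.999
Sum: 1×79.904 + 14×12.011 + 30×1.008 + 1×14.007 + 1×15.999 = 308.304 → 308.30 g/mol.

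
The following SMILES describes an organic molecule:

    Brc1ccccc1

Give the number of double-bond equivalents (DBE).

Molecular formula: C6H5Br.
DoU = (2C + 2 + N − H − X) / 2, where X is the halogen count and O/S are ignored.
    = (2·6 + 2 + 0 − 5 − 1) / 2 = 8 / 2 = 4.

4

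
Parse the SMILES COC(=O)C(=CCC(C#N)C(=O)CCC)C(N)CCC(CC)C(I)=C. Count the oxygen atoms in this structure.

Scan the SMILES for O atoms (remember two-letter symbols like Cl and Br are single atoms).
Oxygen count: 3.

3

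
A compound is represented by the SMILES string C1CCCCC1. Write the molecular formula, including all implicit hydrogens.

Walk through each heavy atom and fill implicit hydrogens from standard valence (C 4, N 3, O 2, S 2, halogen 1):
  atom 1: C, bond orders sum to 2 (valence 4) → 2 H
  atom 2: C, bond orders sum to 2 (valence 4) → 2 H
  atom 3: C, bond orders sum to 2 (valence 4) → 2 H
  atom 4: C, bond orders sum to 2 (valence 4) → 2 H
  atom 5: C, bond orders sum to 2 (valence 4) → 2 H
  atom 6: C, bond orders sum to 2 (valence 4) → 2 H
Totals → C:6, H:12.

C6H12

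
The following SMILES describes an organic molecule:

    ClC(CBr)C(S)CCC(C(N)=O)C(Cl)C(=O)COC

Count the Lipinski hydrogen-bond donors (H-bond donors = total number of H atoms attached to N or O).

Donors: find every N or O and count the H atoms it carries.
  atom 11 (N): bond orders sum to 1 → 2 H
  atom 12 (O): bond orders sum to 2 → 0 H
  atom 16 (O): bond orders sum to 2 → 0 H
  atom 18 (O): bond orders sum to 2 → 0 H
Lipinski HBD = 2.

2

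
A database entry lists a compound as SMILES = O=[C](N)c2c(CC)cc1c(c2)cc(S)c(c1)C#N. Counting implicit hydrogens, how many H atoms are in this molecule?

Walk through each heavy atom and fill implicit hydrogens from standard valence (C 4, N 3, O 2, S 2, halogen 1); for lowercase aromatic atoms, an aromatic c carries 1 H when it has two neighbours and 0 H with three, and aromatic n carries 0 H:
  atom 1: O, bond orders sum to 2 (valence 2) → 0 H
  atom 2: C with explicit H count 0
  atom 3: N, bond orders sum to 1 (valence 3) → 2 H
  atom 4: aromatic c, 3 neighbours → 0 H
  atom 5: aromatic c, 3 neighbours → 0 H
  atom 6: C, bond orders sum to 2 (valence 4) → 2 H
  atom 7: C, bond orders sum to 1 (valence 4) → 3 H
  atom 8: aromatic c, 2 neighbours → 1 H
  atom 9: aromatic c, 3 neighbours → 0 H
  atom 10: aromatic c, 3 neighbours → 0 H
  atom 11: aromatic c, 2 neighbours → 1 H
  atom 12: aromatic c, 2 neighbours → 1 H
  atom 13: aromatic c, 3 neighbours → 0 H
  atom 14: S, bond orders sum to 1 (valence 2) → 1 H
  atom 15: aromatic c, 3 neighbours → 0 H
  atom 16: aromatic c, 2 neighbours → 1 H
  atom 17: C, bond orders sum to 4 (valence 4) → 0 H
  atom 18: N, bond orders sum to 3 (valence 3) → 0 H
Total hydrogens: 12.

12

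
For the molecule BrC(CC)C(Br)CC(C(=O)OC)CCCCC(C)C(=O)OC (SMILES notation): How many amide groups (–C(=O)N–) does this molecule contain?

0

Scan the SMILES for the amide motif — none present.
Groups that are present: 2 ester.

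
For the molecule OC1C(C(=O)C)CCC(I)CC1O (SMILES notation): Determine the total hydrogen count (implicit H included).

Walk through each heavy atom and fill implicit hydrogens from standard valence (C 4, N 3, O 2, S 2, halogen 1):
  atom 1: O, bond orders sum to 1 (valence 2) → 1 H
  atom 2: C, bond orders sum to 3 (valence 4) → 1 H
  atom 3: C, bond orders sum to 3 (valence 4) → 1 H
  atom 4: C, bond orders sum to 4 (valence 4) → 0 H
  atom 5: O, bond orders sum to 2 (valence 2) → 0 H
  atom 6: C, bond orders sum to 1 (valence 4) → 3 H
  atom 7: C, bond orders sum to 2 (valence 4) → 2 H
  atom 8: C, bond orders sum to 2 (valence 4) → 2 H
  atom 9: C, bond orders sum to 3 (valence 4) → 1 H
  atom 10: I (halogen, monovalent) → 0 H
  atom 11: C, bond orders sum to 2 (valence 4) → 2 H
  atom 12: C, bond orders sum to 3 (valence 4) → 1 H
  atom 13: O, bond orders sum to 1 (valence 2) → 1 H
Total hydrogens: 15.

15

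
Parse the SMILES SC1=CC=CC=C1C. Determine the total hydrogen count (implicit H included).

Walk through each heavy atom and fill implicit hydrogens from standard valence (C 4, N 3, O 2, S 2, halogen 1):
  atom 1: S, bond orders sum to 1 (valence 2) → 1 H
  atom 2: C, bond orders sum to 4 (valence 4) → 0 H
  atom 3: C, bond orders sum to 3 (valence 4) → 1 H
  atom 4: C, bond orders sum to 3 (valence 4) → 1 H
  atom 5: C, bond orders sum to 3 (valence 4) → 1 H
  atom 6: C, bond orders sum to 3 (valence 4) → 1 H
  atom 7: C, bond orders sum to 4 (valence 4) → 0 H
  atom 8: C, bond orders sum to 1 (valence 4) → 3 H
Total hydrogens: 8.

8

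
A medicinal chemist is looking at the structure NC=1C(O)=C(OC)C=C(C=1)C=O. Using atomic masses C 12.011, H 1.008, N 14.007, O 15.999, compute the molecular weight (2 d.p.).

167.16 g/mol

First, the molecular formula is C8H9NO3 (counting implicit H from valence).
  C: 8 × 12.011 = 96.088
  H: 9 × 1.008 = 9.072
  N: 1 × 14.007 = 14.007
  O: 3 × 15.999 = 47.997
Sum: 8×12.011 + 9×1.008 + 1×14.007 + 3×15.999 = 167.164 → 167.16 g/mol.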